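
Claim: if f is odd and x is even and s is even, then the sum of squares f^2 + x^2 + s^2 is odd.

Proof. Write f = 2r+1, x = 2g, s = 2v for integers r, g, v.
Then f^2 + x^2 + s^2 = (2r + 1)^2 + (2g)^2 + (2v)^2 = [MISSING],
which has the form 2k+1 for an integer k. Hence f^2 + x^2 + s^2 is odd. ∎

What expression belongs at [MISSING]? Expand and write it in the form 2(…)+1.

2(2g^2 + 2r^2 + 2r + 2v^2) + 1

Expanding: (2r + 1)^2 + (2g)^2 + (2v)^2 = 4g^2 + 4r^2 + 4r + 4v^2 + 1.
Every term except the constant is even, so this is 2(2g^2 + 2r^2 + 2r + 2v^2) + 1,
and 2g^2 + 2r^2 + 2r + 2v^2 ∈ ℤ gives the required form.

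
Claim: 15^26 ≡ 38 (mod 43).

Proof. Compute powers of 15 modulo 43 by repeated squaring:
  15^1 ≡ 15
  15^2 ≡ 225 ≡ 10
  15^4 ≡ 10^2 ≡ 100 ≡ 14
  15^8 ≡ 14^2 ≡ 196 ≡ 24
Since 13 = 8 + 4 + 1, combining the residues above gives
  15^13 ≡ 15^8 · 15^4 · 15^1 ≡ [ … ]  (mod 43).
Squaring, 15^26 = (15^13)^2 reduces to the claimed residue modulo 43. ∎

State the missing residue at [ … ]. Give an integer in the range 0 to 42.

Multiply the listed residues: 24 · 14 · 15 = 336 → 5040.
Reducing modulo 43: 5040 = 117·43 + 9, so 15^13 ≡ 9.

9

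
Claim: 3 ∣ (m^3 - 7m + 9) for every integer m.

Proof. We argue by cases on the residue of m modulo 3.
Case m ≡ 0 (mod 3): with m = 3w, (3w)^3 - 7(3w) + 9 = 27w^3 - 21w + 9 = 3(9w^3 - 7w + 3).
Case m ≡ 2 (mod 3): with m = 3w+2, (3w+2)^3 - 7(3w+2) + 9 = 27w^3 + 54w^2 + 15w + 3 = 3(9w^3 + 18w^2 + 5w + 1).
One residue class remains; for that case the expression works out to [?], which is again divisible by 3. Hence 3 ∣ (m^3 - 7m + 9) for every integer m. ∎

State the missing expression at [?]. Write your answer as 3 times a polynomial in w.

3(9w^3 + 9w^2 - 4w + 1)

The residues treated are {0, 2}, so the missing case is m ≡ 1 (mod 3); write m = 3w+1.
Then (3w+1)^3 - 7(3w+1) + 9 = 27w^3 + 27w^2 - 12w + 3 = 3(9w^3 + 9w^2 - 4w + 1).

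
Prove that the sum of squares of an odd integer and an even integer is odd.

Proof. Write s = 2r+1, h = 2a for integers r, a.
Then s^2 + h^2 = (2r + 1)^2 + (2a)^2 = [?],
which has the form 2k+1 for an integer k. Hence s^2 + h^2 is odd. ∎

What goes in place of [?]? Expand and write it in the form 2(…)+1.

(2r + 1)^2 + (2a)^2 = 4a^2 + 4r^2 + 4r + 1
= 2(2a^2 + 2r^2 + 2r) + 1.
Since 2a^2 + 2r^2 + 2r is an integer, the sum of squares is of the form 2k+1 for an integer k.

2(2a^2 + 2r^2 + 2r) + 1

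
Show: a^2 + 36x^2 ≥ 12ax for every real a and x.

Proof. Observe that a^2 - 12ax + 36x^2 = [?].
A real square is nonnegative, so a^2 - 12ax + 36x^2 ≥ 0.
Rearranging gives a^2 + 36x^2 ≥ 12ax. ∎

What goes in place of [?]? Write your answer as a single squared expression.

(a - 6x)^2

a^2 - 12ax + 36x^2 is a perfect-square trinomial: the outer terms are (a)^2 and (6x)^2, and the cross term is -2·a·6x.
So a^2 - 12ax + 36x^2 = (a - 6x)^2 ≥ 0.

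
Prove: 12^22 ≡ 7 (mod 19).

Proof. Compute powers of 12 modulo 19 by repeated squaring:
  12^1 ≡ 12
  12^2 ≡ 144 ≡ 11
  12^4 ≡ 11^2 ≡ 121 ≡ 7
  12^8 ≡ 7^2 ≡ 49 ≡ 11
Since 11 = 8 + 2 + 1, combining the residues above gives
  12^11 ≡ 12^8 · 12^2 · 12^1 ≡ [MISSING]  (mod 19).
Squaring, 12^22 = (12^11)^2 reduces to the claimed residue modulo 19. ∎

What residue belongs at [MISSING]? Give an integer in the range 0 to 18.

8

12^8 · 12^2 · 12^1 ≡ 11 · 11 · 12 = 1452.
1452 mod 19 = 8, so 12^11 ≡ 8 (mod 19).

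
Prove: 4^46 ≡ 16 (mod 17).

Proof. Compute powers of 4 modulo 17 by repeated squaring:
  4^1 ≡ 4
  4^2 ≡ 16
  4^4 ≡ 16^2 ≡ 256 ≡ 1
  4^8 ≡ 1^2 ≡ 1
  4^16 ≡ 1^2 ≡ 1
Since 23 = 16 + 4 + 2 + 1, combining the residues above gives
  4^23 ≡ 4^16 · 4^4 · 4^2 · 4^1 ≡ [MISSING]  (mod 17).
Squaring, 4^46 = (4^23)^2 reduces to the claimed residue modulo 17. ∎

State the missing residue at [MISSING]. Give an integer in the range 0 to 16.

13

4^16 · 4^4 · 4^2 · 4^1 ≡ 1 · 1 · 16 · 4 = 64.
64 mod 17 = 13, so 4^23 ≡ 13 (mod 17).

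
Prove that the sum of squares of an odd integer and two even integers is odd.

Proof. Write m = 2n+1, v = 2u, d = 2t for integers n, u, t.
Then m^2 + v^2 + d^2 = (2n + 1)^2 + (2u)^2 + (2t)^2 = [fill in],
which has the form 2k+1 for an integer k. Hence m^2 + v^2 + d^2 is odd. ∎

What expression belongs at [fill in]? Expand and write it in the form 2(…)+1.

2(2n^2 + 2n + 2t^2 + 2u^2) + 1

Expanding: (2n + 1)^2 + (2u)^2 + (2t)^2 = 4n^2 + 4n + 4t^2 + 4u^2 + 1.
Every term except the constant is even, so this is 2(2n^2 + 2n + 2t^2 + 2u^2) + 1,
and 2n^2 + 2n + 2t^2 + 2u^2 ∈ ℤ gives the required form.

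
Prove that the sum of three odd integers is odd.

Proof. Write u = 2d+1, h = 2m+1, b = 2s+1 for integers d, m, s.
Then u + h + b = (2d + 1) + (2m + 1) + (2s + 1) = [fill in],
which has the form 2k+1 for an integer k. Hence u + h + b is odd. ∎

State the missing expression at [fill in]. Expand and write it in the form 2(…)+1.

(2d + 1) + (2m + 1) + (2s + 1) = 2d + 2m + 2s + 3
= 2(d + m + s + 1) + 1.
Since d + m + s + 1 is an integer, the sum is of the form 2k+1 for an integer k.

2(d + m + s + 1) + 1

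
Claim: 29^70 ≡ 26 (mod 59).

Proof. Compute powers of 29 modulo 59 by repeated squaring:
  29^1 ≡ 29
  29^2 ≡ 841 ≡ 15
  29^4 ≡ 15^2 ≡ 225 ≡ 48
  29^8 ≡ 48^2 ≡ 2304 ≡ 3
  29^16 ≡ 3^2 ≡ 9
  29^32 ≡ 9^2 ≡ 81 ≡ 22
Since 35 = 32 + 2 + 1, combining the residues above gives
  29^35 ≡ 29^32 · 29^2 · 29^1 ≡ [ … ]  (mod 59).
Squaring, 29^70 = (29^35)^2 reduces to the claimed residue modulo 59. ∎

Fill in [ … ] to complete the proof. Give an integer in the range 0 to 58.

29^32 · 29^2 · 29^1 ≡ 22 · 15 · 29 = 9570.
9570 mod 59 = 12, so 29^35 ≡ 12 (mod 59).

12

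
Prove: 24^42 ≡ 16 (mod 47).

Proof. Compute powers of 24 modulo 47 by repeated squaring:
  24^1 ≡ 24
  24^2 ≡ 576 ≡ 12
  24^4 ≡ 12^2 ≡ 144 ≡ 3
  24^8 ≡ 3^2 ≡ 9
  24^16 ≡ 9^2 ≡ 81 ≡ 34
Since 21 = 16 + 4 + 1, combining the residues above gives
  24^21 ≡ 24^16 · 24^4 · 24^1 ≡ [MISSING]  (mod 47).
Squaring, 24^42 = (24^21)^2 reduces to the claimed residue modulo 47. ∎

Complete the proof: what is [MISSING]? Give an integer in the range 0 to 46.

4

24^16 · 24^4 · 24^1 ≡ 34 · 3 · 24 = 2448.
2448 mod 47 = 4, so 24^21 ≡ 4 (mod 47).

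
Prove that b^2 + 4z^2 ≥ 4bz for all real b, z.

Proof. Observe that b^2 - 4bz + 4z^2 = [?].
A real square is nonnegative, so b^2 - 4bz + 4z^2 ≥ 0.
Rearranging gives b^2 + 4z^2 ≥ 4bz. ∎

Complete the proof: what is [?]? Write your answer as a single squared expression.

(b - 2z)^2

b^2 - 4bz + 4z^2 is a perfect-square trinomial: the outer terms are (b)^2 and (2z)^2, and the cross term is -2·b·2z.
So b^2 - 4bz + 4z^2 = (b - 2z)^2 ≥ 0.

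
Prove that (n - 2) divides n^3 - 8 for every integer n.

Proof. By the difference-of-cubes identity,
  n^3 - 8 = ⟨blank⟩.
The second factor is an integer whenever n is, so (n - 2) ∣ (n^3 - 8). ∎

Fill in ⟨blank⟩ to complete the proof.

Polynomial division of n^3 - 8 by n - 2 leaves remainder 0 and quotient n^2 + 2n + 4.
Hence n^3 - 8 = (n - 2)(n^2 + 2n + 4).

(n - 2)(n^2 + 2n + 4)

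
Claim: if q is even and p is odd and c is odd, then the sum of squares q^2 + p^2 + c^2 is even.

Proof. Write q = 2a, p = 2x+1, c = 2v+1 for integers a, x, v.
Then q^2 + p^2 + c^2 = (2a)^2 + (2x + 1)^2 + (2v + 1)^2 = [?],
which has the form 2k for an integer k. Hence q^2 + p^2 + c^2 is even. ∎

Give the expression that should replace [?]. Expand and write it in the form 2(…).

2(2a^2 + 2v^2 + 2v + 2x^2 + 2x + 1)

(2a)^2 + (2x + 1)^2 + (2v + 1)^2 = 4a^2 + 4v^2 + 4v + 4x^2 + 4x + 2
= 2(2a^2 + 2v^2 + 2v + 2x^2 + 2x + 1).
Since 2a^2 + 2v^2 + 2v + 2x^2 + 2x + 1 is an integer, the sum of squares is of the form 2k for an integer k.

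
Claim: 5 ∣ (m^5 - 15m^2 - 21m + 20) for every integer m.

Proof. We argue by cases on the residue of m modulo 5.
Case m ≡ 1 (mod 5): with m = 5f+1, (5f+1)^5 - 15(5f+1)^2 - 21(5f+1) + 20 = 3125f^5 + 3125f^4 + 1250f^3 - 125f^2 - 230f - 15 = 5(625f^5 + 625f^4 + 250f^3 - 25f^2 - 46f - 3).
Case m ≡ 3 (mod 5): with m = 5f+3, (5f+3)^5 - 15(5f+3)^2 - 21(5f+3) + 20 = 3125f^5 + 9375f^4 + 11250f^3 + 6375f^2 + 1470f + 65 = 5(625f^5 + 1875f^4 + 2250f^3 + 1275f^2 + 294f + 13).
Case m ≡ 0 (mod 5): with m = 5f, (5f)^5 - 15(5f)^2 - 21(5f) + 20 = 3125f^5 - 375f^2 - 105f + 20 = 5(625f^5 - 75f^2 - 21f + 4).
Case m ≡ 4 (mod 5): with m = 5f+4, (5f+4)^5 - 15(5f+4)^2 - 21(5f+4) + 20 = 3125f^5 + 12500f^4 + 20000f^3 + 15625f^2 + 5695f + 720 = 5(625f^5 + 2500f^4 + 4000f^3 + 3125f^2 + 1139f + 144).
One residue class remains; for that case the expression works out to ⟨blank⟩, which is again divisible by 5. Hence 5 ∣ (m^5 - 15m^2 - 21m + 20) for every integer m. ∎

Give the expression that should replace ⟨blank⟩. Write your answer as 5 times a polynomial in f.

5(625f^5 + 1250f^4 + 1000f^3 + 325f^2 - f - 10)

Only m ≡ 2 (mod 5) is unaccounted for. Put m = 5f+2:
(5f+2)^5 - 15(5f+2)^2 - 21(5f+2) + 20 expands to 3125f^5 + 6250f^4 + 5000f^3 + 1625f^2 - 5f - 50,
and factoring out 5 leaves 5(625f^5 + 1250f^4 + 1000f^3 + 325f^2 - f - 10).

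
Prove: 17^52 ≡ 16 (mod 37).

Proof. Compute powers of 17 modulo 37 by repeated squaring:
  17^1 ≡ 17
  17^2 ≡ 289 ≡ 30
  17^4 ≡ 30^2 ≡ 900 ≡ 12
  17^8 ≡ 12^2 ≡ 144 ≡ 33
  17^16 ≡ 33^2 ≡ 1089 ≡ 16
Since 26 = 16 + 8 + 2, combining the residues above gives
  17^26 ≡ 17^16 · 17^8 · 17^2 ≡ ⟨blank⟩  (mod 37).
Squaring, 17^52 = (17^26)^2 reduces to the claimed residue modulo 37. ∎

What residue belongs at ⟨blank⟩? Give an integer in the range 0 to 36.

4

Multiply the listed residues: 16 · 33 · 30 = 528 → 15840.
Reducing modulo 37: 15840 = 428·37 + 4, so 17^26 ≡ 4.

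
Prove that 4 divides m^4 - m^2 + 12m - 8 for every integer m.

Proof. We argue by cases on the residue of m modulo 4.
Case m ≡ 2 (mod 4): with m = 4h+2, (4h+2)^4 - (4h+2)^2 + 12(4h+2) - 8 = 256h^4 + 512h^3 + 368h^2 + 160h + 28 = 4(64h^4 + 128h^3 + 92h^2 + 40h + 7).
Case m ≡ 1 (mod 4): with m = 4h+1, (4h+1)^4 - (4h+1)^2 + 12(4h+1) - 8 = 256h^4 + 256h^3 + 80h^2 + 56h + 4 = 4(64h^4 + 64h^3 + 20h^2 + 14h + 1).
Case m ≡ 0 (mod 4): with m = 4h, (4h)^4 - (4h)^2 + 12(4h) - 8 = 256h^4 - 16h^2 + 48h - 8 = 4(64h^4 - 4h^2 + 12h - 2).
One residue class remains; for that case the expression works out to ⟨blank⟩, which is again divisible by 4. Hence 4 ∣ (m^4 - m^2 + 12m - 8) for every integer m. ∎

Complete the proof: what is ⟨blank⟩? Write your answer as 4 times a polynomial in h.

Only m ≡ 3 (mod 4) is unaccounted for. Put m = 4h+3:
(4h+3)^4 - (4h+3)^2 + 12(4h+3) - 8 expands to 256h^4 + 768h^3 + 848h^2 + 456h + 100,
and factoring out 4 leaves 4(64h^4 + 192h^3 + 212h^2 + 114h + 25).

4(64h^4 + 192h^3 + 212h^2 + 114h + 25)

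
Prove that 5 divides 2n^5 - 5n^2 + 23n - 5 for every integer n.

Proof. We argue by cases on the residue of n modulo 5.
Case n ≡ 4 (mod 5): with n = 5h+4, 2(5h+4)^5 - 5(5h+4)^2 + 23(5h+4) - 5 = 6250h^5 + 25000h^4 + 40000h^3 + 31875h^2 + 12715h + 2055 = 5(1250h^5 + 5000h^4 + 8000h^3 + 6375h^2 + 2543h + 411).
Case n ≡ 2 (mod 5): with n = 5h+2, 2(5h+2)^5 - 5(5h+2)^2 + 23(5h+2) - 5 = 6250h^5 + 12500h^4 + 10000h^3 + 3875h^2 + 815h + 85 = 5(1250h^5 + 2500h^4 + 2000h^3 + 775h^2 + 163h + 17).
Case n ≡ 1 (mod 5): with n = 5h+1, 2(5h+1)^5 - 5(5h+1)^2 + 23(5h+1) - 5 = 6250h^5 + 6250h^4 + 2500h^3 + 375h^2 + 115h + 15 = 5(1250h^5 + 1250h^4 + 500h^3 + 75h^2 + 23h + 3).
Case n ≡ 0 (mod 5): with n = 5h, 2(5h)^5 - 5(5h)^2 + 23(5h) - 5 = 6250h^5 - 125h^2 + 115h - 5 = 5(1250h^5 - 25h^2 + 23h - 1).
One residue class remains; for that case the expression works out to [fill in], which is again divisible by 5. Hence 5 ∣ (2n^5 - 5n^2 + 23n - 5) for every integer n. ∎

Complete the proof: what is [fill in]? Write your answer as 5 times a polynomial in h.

The residues treated are {4, 2, 1, 0}, so the missing case is n ≡ 3 (mod 5); write n = 5h+3.
Then 2(5h+3)^5 - 5(5h+3)^2 + 23(5h+3) - 5 = 6250h^5 + 18750h^4 + 22500h^3 + 13375h^2 + 4015h + 505 = 5(1250h^5 + 3750h^4 + 4500h^3 + 2675h^2 + 803h + 101).

5(1250h^5 + 3750h^4 + 4500h^3 + 2675h^2 + 803h + 101)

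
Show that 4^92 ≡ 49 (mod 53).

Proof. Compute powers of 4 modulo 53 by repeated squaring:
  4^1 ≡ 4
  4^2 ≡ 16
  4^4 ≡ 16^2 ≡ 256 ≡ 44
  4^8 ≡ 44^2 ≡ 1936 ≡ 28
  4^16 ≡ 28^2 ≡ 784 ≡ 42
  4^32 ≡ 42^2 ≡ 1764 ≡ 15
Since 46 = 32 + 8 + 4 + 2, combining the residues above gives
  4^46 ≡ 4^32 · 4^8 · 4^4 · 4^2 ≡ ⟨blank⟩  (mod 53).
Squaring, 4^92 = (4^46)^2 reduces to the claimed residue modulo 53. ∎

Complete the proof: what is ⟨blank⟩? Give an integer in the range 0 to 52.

Multiply the listed residues: 15 · 28 · 44 · 16 = 420 → 18480 → 295680.
Reducing modulo 53: 295680 = 5578·53 + 46, so 4^46 ≡ 46.

46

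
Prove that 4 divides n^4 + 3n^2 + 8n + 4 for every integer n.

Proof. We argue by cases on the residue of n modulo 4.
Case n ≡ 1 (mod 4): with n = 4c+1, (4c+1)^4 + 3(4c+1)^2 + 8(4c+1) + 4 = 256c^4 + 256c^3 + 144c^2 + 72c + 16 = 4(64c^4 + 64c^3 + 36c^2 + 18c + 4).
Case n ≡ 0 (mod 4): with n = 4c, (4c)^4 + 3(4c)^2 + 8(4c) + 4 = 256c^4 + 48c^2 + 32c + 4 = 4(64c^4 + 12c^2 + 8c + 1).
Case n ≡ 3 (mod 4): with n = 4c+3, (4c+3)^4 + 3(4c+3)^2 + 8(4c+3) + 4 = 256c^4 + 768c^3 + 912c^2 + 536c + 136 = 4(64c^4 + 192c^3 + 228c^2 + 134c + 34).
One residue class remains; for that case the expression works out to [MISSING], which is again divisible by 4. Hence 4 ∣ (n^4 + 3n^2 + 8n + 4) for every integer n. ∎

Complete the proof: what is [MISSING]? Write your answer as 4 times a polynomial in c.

4(64c^4 + 128c^3 + 108c^2 + 52c + 12)

Only n ≡ 2 (mod 4) is unaccounted for. Put n = 4c+2:
(4c+2)^4 + 3(4c+2)^2 + 8(4c+2) + 4 expands to 256c^4 + 512c^3 + 432c^2 + 208c + 48,
and factoring out 4 leaves 4(64c^4 + 128c^3 + 108c^2 + 52c + 12).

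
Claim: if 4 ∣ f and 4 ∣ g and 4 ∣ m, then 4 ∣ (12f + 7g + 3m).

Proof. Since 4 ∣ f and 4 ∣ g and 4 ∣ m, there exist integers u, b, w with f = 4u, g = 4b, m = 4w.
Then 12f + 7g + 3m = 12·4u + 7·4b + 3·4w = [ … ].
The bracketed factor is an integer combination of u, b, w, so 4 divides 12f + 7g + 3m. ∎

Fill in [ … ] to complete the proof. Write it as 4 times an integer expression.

Each term has a factor of 4: 12·4u + 7·4b + 3·4w = 4·(7b + 12u + 3w).
Since 7b + 12u + 3w is an integer, 4 ∣ (12f + 7g + 3m).

4(7b + 12u + 3w)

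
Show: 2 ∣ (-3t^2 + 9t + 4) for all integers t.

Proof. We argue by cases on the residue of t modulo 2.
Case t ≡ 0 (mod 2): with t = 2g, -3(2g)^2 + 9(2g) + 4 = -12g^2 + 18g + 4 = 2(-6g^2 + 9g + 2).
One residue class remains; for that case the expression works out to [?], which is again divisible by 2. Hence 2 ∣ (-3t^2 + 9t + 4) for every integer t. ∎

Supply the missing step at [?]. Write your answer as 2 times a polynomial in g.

The residues treated are {0}, so the missing case is t ≡ 1 (mod 2); write t = 2g+1.
Then -3(2g+1)^2 + 9(2g+1) + 4 = -12g^2 + 6g + 10 = 2(-6g^2 + 3g + 5).

2(-6g^2 + 3g + 5)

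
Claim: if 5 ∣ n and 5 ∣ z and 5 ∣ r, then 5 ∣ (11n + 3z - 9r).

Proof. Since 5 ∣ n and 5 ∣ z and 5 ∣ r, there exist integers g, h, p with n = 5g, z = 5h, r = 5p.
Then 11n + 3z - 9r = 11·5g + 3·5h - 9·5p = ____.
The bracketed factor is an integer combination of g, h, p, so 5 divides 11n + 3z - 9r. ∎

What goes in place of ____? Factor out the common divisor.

Each term has a factor of 5: 11·5g + 3·5h - 9·5p = 5·(11g + 3h - 9p).
Since 11g + 3h - 9p is an integer, 5 ∣ (11n + 3z - 9r).

5(11g + 3h - 9p)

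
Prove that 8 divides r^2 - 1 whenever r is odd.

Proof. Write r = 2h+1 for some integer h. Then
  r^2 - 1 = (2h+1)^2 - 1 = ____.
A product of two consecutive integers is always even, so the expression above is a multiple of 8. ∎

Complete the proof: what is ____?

4h(h + 1)

(2h+1)^2 - 1 = 4h^2 + 4h + 1 - 1 = 4h^2 + 4h = 4h(h+1).
Since h and h+1 are consecutive, h(h+1) is even, and 4·(even) is a multiple of 8.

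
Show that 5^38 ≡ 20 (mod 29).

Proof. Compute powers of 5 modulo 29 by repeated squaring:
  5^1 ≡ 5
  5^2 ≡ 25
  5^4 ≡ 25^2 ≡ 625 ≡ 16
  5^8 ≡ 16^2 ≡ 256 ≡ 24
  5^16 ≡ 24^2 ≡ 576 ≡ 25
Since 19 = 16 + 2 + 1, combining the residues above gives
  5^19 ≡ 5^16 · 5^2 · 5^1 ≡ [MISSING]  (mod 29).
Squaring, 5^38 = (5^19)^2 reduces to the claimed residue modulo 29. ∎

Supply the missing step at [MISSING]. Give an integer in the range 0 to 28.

Multiply the listed residues: 25 · 25 · 5 = 625 → 3125.
Reducing modulo 29: 3125 = 107·29 + 22, so 5^19 ≡ 22.

22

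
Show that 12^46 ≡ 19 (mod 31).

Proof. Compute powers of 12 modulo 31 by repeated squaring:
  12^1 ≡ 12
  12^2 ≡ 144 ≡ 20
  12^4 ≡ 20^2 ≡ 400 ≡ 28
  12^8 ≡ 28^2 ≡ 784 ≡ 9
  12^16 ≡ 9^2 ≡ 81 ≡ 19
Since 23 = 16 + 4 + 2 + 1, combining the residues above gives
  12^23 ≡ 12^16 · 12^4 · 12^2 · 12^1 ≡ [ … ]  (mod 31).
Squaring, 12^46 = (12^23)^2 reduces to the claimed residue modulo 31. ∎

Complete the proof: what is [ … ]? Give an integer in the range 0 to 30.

22

12^16 · 12^4 · 12^2 · 12^1 ≡ 19 · 28 · 20 · 12 = 127680.
127680 mod 31 = 22, so 12^23 ≡ 22 (mod 31).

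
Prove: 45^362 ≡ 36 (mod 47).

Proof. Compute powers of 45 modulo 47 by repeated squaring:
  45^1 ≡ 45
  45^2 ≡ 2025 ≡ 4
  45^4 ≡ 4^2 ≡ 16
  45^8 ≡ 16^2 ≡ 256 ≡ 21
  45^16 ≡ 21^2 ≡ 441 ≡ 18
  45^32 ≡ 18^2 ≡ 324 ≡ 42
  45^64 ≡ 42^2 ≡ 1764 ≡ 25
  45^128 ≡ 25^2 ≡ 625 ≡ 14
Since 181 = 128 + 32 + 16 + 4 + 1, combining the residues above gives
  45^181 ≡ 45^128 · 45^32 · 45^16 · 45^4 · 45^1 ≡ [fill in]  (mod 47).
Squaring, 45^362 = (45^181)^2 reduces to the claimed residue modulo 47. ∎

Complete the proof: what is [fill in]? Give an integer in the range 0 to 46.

Multiply the listed residues: 14 · 42 · 18 · 16 · 45 = 588 → 10584 → 169344 → 7620480.
Reducing modulo 47: 7620480 = 162137·47 + 41, so 45^181 ≡ 41.

41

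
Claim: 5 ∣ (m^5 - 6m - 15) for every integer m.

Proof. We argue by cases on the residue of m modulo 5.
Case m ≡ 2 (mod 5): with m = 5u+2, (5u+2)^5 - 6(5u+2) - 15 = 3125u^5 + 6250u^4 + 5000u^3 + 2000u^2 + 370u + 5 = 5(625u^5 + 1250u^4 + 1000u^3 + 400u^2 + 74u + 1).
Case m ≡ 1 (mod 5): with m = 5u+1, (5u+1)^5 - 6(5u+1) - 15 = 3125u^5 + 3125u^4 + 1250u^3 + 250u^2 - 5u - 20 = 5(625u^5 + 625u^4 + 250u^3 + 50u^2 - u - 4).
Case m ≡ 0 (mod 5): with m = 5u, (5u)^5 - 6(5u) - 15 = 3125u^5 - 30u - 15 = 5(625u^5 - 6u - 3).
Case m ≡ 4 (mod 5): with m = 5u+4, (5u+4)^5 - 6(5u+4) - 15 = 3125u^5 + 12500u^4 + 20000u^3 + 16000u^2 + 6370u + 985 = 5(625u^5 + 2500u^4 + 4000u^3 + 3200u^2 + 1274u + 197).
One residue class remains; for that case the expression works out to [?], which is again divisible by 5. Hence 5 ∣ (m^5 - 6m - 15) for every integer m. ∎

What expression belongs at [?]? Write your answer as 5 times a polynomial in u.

5(625u^5 + 1875u^4 + 2250u^3 + 1350u^2 + 399u + 42)

Only m ≡ 3 (mod 5) is unaccounted for. Put m = 5u+3:
(5u+3)^5 - 6(5u+3) - 15 expands to 3125u^5 + 9375u^4 + 11250u^3 + 6750u^2 + 1995u + 210,
and factoring out 5 leaves 5(625u^5 + 1875u^4 + 2250u^3 + 1350u^2 + 399u + 42).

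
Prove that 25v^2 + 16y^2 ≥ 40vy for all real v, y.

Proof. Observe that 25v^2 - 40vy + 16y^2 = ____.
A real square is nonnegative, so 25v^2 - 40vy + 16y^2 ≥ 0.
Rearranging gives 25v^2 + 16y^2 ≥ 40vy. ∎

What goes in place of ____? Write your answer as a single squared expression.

(5v - 4y)^2

25v^2 - 40vy + 16y^2 is a perfect-square trinomial: the outer terms are (5v)^2 and (4y)^2, and the cross term is -2·5v·4y.
So 25v^2 - 40vy + 16y^2 = (5v - 4y)^2 ≥ 0.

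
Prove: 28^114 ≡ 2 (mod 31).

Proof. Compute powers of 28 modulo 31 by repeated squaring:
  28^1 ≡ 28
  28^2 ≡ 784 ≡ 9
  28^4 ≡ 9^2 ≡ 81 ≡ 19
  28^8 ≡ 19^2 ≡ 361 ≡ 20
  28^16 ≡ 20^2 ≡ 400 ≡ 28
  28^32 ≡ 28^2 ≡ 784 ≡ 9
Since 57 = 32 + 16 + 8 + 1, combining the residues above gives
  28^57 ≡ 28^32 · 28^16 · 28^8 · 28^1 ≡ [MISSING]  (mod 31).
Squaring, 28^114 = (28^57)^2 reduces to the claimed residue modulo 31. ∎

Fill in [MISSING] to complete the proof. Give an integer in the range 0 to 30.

8

28^32 · 28^16 · 28^8 · 28^1 ≡ 9 · 28 · 20 · 28 = 141120.
141120 mod 31 = 8, so 28^57 ≡ 8 (mod 31).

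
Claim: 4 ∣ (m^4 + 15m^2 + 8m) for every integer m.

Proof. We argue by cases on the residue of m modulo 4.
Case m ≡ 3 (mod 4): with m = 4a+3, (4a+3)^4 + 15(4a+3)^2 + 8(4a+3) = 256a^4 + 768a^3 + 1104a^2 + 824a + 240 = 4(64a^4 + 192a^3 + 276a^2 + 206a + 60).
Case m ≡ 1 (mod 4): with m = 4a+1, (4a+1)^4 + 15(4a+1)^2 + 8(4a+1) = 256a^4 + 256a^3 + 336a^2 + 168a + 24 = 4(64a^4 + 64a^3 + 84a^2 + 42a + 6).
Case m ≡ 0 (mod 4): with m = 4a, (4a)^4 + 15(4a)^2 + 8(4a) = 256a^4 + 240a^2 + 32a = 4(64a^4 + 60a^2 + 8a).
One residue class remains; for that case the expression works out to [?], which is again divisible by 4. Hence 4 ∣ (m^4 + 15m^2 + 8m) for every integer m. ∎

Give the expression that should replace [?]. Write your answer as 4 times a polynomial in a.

4(64a^4 + 128a^3 + 156a^2 + 100a + 23)

The residues treated are {3, 1, 0}, so the missing case is m ≡ 2 (mod 4); write m = 4a+2.
Then (4a+2)^4 + 15(4a+2)^2 + 8(4a+2) = 256a^4 + 512a^3 + 624a^2 + 400a + 92 = 4(64a^4 + 128a^3 + 156a^2 + 100a + 23).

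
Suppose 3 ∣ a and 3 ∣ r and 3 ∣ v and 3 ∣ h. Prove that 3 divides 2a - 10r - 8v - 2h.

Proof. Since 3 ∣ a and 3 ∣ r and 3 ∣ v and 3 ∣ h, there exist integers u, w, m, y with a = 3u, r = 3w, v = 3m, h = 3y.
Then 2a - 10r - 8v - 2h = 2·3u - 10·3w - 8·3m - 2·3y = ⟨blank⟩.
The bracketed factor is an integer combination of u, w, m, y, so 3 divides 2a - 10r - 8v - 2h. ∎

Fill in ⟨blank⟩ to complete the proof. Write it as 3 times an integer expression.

Each term has a factor of 3: 2·3u - 10·3w - 8·3m - 2·3y = 3·(-8m + 2u - 10w - 2y).
Since -8m + 2u - 10w - 2y is an integer, 3 ∣ (2a - 10r - 8v - 2h).

3(-8m + 2u - 10w - 2y)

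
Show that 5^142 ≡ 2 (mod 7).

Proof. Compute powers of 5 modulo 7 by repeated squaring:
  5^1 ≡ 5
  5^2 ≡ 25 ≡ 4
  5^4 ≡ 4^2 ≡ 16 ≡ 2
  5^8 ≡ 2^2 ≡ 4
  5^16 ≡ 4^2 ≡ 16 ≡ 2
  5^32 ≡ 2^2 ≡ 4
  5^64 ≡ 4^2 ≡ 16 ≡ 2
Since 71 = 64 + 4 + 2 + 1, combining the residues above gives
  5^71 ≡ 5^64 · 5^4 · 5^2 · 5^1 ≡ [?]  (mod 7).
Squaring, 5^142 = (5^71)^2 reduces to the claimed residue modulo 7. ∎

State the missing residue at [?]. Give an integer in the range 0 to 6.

3

5^64 · 5^4 · 5^2 · 5^1 ≡ 2 · 2 · 4 · 5 = 80.
80 mod 7 = 3, so 5^71 ≡ 3 (mod 7).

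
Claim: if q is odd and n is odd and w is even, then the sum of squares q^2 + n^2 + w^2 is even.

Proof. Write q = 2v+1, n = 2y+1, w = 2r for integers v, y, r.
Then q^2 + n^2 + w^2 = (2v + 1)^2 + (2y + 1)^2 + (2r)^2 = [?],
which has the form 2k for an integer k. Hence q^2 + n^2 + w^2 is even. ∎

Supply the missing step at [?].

2(2r^2 + 2v^2 + 2v + 2y^2 + 2y + 1)

(2v + 1)^2 + (2y + 1)^2 + (2r)^2 = 4r^2 + 4v^2 + 4v + 4y^2 + 4y + 2
= 2(2r^2 + 2v^2 + 2v + 2y^2 + 2y + 1).
Since 2r^2 + 2v^2 + 2v + 2y^2 + 2y + 1 is an integer, the sum of squares is of the form 2k for an integer k.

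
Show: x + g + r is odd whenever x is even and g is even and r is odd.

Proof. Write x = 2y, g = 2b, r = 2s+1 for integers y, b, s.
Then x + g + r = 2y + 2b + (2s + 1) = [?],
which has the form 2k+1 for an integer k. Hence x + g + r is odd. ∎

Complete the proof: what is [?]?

2(b + s + y) + 1

Expanding: 2y + 2b + (2s + 1) = 2b + 2s + 2y + 1.
Every term except the constant is even, so this is 2(b + s + y) + 1,
and b + s + y ∈ ℤ gives the required form.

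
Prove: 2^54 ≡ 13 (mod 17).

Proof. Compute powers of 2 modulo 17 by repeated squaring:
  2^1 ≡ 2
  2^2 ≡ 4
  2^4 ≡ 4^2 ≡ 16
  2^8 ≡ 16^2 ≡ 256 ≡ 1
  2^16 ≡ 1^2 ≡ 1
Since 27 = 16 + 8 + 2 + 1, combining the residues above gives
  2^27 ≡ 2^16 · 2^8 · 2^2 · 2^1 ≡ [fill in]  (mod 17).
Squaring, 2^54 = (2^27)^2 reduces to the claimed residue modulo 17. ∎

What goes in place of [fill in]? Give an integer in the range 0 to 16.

Multiply the listed residues: 1 · 1 · 4 · 2 = 1 → 4 → 8.
Reducing modulo 17: 8 = 0·17 + 8, so 2^27 ≡ 8.

8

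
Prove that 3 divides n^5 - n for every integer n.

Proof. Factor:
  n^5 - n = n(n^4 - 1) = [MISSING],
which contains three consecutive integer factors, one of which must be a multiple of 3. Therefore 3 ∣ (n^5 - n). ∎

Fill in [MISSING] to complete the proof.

n^4 - 1 = (n^2 - 1)(n^2 + 1), and n^2 - 1 = (n-1)(n+1).
So n(n^4 - 1) = (n - 1)n(n + 1)(n^2 + 1).

(n - 1)n(n + 1)(n^2 + 1)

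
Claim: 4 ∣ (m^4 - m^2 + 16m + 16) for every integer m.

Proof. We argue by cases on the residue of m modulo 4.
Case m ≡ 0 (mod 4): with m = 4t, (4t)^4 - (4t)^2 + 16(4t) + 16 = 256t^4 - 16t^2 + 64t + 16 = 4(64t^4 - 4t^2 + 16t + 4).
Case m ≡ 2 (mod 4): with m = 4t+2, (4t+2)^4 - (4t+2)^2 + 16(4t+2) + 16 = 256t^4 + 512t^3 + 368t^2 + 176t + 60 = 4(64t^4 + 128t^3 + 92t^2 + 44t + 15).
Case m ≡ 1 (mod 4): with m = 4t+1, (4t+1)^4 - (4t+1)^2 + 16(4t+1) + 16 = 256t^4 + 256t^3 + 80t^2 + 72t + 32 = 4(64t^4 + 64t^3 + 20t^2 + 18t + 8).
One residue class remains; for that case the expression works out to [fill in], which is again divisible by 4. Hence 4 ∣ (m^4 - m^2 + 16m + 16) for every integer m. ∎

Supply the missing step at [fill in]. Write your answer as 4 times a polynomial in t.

The residues treated are {0, 2, 1}, so the missing case is m ≡ 3 (mod 4); write m = 4t+3.
Then (4t+3)^4 - (4t+3)^2 + 16(4t+3) + 16 = 256t^4 + 768t^3 + 848t^2 + 472t + 136 = 4(64t^4 + 192t^3 + 212t^2 + 118t + 34).

4(64t^4 + 192t^3 + 212t^2 + 118t + 34)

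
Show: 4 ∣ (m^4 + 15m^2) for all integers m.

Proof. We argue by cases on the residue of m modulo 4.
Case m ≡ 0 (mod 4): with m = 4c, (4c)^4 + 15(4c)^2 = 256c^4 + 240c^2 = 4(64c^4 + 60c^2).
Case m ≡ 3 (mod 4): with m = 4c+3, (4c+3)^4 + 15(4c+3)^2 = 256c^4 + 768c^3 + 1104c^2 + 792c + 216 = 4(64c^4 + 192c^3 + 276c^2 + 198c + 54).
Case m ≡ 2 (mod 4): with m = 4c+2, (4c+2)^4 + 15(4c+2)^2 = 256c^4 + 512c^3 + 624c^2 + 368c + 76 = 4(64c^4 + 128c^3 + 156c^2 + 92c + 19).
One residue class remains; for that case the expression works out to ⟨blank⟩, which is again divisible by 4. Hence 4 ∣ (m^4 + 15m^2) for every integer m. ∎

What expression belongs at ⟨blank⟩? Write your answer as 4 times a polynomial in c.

Only m ≡ 1 (mod 4) is unaccounted for. Put m = 4c+1:
(4c+1)^4 + 15(4c+1)^2 expands to 256c^4 + 256c^3 + 336c^2 + 136c + 16,
and factoring out 4 leaves 4(64c^4 + 64c^3 + 84c^2 + 34c + 4).

4(64c^4 + 64c^3 + 84c^2 + 34c + 4)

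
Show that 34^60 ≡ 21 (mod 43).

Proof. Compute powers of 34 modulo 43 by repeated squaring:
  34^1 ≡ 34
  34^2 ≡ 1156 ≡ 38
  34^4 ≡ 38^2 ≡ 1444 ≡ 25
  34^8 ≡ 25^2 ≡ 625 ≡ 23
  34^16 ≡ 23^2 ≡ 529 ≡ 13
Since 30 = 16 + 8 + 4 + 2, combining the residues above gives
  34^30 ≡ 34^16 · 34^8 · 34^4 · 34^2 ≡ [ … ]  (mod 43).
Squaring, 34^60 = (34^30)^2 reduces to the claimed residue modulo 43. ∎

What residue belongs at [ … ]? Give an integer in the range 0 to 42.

35

Multiply the listed residues: 13 · 23 · 25 · 38 = 299 → 7475 → 284050.
Reducing modulo 43: 284050 = 6605·43 + 35, so 34^30 ≡ 35.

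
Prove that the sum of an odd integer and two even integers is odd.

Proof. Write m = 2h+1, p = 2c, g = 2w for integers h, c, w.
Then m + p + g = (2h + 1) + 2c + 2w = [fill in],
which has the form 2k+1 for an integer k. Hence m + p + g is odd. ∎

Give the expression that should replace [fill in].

2(c + h + w) + 1

(2h + 1) + 2c + 2w = 2c + 2h + 2w + 1
= 2(c + h + w) + 1.
Since c + h + w is an integer, the sum is of the form 2k+1 for an integer k.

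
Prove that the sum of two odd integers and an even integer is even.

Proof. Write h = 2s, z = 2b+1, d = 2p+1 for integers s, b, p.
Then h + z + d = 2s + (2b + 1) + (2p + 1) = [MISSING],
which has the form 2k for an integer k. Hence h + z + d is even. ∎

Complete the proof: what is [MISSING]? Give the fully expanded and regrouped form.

2(b + p + s + 1)

Expanding: 2s + (2b + 1) + (2p + 1) = 2b + 2p + 2s + 2.
Every term is even; pulling out the factor of 2 gives 2(b + p + s + 1).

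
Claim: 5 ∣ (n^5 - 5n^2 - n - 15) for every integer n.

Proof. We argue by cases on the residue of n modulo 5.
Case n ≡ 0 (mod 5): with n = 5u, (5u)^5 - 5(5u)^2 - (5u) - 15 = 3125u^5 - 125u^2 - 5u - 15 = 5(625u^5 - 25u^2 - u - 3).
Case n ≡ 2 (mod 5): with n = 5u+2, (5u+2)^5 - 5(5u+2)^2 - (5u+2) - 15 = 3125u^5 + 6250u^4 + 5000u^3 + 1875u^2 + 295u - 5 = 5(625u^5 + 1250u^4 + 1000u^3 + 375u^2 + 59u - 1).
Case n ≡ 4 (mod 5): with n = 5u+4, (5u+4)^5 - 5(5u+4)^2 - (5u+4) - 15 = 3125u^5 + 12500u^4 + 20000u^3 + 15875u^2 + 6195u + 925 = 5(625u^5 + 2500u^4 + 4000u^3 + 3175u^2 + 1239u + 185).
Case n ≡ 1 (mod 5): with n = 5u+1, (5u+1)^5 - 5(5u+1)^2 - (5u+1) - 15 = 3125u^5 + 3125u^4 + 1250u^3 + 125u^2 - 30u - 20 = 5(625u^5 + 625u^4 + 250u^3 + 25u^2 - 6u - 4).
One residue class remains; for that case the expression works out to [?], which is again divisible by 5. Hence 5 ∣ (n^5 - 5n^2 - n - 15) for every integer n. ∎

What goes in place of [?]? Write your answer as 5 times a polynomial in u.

Only n ≡ 3 (mod 5) is unaccounted for. Put n = 5u+3:
(5u+3)^5 - 5(5u+3)^2 - (5u+3) - 15 expands to 3125u^5 + 9375u^4 + 11250u^3 + 6625u^2 + 1870u + 180,
and factoring out 5 leaves 5(625u^5 + 1875u^4 + 2250u^3 + 1325u^2 + 374u + 36).

5(625u^5 + 1875u^4 + 2250u^3 + 1325u^2 + 374u + 36)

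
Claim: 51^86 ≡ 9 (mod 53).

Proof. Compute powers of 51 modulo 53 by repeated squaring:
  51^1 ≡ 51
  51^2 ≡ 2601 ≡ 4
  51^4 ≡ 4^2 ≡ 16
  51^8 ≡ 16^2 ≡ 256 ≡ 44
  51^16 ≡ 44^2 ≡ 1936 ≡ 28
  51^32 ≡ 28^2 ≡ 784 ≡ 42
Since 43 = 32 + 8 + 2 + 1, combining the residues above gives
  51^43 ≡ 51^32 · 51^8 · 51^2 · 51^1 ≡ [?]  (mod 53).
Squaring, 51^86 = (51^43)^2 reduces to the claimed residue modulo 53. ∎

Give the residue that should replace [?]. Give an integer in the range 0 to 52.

51^32 · 51^8 · 51^2 · 51^1 ≡ 42 · 44 · 4 · 51 = 376992.
376992 mod 53 = 3, so 51^43 ≡ 3 (mod 53).

3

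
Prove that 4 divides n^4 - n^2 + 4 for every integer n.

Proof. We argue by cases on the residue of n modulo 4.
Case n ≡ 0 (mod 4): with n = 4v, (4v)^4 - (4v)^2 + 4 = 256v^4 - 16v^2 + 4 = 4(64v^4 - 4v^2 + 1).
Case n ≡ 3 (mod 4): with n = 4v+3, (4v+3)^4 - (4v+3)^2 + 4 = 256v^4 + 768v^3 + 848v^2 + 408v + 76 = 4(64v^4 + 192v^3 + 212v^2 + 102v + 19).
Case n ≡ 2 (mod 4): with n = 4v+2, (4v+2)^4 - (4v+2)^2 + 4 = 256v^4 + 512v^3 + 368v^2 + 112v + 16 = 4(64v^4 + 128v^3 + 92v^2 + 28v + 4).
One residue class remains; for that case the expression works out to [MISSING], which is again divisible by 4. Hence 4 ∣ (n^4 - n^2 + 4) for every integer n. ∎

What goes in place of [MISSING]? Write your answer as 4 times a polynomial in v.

The residues treated are {0, 3, 2}, so the missing case is n ≡ 1 (mod 4); write n = 4v+1.
Then (4v+1)^4 - (4v+1)^2 + 4 = 256v^4 + 256v^3 + 80v^2 + 8v + 4 = 4(64v^4 + 64v^3 + 20v^2 + 2v + 1).

4(64v^4 + 64v^3 + 20v^2 + 2v + 1)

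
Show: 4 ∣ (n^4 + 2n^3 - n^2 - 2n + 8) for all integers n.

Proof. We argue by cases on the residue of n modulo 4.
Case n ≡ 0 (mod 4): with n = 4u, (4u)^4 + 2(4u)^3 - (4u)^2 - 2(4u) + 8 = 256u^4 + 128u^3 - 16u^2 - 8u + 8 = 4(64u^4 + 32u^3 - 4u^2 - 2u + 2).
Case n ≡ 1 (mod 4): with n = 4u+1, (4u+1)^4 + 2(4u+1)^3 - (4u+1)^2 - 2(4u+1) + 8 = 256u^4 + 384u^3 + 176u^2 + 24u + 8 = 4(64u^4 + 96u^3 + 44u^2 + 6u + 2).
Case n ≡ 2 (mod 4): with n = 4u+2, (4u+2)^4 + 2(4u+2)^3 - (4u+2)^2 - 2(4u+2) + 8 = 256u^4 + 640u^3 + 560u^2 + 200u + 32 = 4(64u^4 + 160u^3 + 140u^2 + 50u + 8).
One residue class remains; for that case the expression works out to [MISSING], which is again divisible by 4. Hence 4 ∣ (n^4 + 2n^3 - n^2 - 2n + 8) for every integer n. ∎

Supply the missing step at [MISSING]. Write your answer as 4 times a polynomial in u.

4(64u^4 + 224u^3 + 284u^2 + 154u + 32)

Only n ≡ 3 (mod 4) is unaccounted for. Put n = 4u+3:
(4u+3)^4 + 2(4u+3)^3 - (4u+3)^2 - 2(4u+3) + 8 expands to 256u^4 + 896u^3 + 1136u^2 + 616u + 128,
and factoring out 4 leaves 4(64u^4 + 224u^3 + 284u^2 + 154u + 32).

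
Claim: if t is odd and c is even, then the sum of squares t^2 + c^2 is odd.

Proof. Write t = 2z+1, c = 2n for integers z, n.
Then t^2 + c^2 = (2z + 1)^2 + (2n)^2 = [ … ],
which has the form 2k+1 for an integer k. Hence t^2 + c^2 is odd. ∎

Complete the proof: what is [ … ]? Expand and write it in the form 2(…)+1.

Expanding: (2z + 1)^2 + (2n)^2 = 4n^2 + 4z^2 + 4z + 1.
Every term except the constant is even, so this is 2(2n^2 + 2z^2 + 2z) + 1,
and 2n^2 + 2z^2 + 2z ∈ ℤ gives the required form.

2(2n^2 + 2z^2 + 2z) + 1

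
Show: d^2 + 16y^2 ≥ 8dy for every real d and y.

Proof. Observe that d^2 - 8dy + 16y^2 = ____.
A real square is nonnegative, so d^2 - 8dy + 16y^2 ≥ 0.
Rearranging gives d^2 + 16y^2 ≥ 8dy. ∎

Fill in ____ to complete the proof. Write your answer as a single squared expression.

(d - 4y)^2

The leading and trailing coefficients are 1^2 and 4^2, and 8 = 2·1·4, so the trinomial is (d - 4y)^2.
Hence d^2 - 8dy + 16y^2 ≥ 0.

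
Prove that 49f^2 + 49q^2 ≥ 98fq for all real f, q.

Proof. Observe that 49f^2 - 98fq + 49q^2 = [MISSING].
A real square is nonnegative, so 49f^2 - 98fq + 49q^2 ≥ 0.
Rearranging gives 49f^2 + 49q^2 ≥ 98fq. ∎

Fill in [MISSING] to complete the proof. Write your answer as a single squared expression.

(7f - 7q)^2

49f^2 - 98fq + 49q^2 is a perfect-square trinomial: the outer terms are (7f)^2 and (7q)^2, and the cross term is -2·7f·7q.
So 49f^2 - 98fq + 49q^2 = (7f - 7q)^2 ≥ 0.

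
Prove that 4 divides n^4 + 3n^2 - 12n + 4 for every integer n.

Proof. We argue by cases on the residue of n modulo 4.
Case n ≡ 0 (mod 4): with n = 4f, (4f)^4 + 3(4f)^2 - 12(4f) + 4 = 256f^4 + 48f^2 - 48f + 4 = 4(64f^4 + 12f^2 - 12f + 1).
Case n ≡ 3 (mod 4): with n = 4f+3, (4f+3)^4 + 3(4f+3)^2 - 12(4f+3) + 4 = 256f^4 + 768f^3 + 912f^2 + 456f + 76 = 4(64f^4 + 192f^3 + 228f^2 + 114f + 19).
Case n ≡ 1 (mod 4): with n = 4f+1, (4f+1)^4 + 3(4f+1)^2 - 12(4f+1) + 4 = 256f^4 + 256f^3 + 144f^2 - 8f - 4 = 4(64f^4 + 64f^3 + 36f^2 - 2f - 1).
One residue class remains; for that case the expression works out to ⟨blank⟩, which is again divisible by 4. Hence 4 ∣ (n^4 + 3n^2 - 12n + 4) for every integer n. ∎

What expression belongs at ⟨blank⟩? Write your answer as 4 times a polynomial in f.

The residues treated are {0, 3, 1}, so the missing case is n ≡ 2 (mod 4); write n = 4f+2.
Then (4f+2)^4 + 3(4f+2)^2 - 12(4f+2) + 4 = 256f^4 + 512f^3 + 432f^2 + 128f + 8 = 4(64f^4 + 128f^3 + 108f^2 + 32f + 2).

4(64f^4 + 128f^3 + 108f^2 + 32f + 2)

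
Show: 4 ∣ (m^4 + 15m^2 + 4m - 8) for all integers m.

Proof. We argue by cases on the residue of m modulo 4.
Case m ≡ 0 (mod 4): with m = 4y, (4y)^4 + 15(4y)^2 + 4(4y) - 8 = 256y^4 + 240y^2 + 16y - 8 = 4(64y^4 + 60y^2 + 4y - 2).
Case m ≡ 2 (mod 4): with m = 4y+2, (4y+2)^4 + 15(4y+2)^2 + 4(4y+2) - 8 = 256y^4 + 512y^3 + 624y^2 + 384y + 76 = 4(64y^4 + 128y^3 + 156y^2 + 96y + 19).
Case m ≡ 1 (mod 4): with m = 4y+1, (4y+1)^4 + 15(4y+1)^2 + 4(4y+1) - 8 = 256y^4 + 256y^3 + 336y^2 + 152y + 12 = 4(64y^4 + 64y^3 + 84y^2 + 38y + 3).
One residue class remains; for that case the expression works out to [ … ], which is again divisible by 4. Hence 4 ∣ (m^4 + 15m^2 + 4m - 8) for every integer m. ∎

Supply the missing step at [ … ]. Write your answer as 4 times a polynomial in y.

Only m ≡ 3 (mod 4) is unaccounted for. Put m = 4y+3:
(4y+3)^4 + 15(4y+3)^2 + 4(4y+3) - 8 expands to 256y^4 + 768y^3 + 1104y^2 + 808y + 220,
and factoring out 4 leaves 4(64y^4 + 192y^3 + 276y^2 + 202y + 55).

4(64y^4 + 192y^3 + 276y^2 + 202y + 55)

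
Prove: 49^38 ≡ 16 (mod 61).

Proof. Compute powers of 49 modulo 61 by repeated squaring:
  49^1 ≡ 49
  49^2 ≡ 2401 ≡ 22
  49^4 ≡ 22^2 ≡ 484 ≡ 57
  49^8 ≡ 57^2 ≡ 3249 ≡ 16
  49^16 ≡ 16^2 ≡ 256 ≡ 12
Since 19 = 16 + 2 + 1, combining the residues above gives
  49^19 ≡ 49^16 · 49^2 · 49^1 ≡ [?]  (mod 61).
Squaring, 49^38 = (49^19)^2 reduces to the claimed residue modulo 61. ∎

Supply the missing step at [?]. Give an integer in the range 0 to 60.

Multiply the listed residues: 12 · 22 · 49 = 264 → 12936.
Reducing modulo 61: 12936 = 212·61 + 4, so 49^19 ≡ 4.

4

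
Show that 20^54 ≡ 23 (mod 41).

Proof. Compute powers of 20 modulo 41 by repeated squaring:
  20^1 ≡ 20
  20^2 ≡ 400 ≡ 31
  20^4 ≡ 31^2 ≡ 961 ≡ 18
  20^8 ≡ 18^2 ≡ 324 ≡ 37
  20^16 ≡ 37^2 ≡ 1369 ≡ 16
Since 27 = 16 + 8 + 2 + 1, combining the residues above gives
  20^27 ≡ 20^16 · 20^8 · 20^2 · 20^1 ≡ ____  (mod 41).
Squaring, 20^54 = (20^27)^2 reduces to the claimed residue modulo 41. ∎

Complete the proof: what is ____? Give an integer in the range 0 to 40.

8

Multiply the listed residues: 16 · 37 · 31 · 20 = 592 → 18352 → 367040.
Reducing modulo 41: 367040 = 8952·41 + 8, so 20^27 ≡ 8.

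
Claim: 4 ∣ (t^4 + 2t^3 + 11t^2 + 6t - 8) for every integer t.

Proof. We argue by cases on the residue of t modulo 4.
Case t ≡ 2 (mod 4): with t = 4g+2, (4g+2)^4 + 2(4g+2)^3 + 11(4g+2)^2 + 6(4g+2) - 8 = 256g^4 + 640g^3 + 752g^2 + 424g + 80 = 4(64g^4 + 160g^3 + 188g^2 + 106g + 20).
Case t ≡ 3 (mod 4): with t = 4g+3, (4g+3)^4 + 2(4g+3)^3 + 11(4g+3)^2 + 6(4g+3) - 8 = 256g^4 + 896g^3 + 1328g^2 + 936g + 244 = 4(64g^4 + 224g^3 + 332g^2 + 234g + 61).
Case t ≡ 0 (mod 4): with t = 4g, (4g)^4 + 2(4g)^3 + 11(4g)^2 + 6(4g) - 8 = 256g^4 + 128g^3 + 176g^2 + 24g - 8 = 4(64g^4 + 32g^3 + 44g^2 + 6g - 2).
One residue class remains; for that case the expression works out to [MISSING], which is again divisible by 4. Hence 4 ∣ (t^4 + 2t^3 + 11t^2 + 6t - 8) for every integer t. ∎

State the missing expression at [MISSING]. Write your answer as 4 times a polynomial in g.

4(64g^4 + 96g^3 + 92g^2 + 38g + 3)

The residues treated are {2, 3, 0}, so the missing case is t ≡ 1 (mod 4); write t = 4g+1.
Then (4g+1)^4 + 2(4g+1)^3 + 11(4g+1)^2 + 6(4g+1) - 8 = 256g^4 + 384g^3 + 368g^2 + 152g + 12 = 4(64g^4 + 96g^3 + 92g^2 + 38g + 3).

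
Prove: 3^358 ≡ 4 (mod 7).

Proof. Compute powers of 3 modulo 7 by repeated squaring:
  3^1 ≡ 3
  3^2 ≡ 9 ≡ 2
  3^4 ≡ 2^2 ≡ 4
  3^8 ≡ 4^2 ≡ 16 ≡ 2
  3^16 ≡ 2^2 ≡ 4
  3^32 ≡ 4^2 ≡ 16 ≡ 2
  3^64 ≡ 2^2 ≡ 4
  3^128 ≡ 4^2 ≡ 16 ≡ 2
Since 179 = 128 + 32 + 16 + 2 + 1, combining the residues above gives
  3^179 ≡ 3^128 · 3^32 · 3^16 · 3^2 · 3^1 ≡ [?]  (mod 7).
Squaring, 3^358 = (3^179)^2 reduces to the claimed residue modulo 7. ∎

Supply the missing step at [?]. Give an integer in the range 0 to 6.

3^128 · 3^32 · 3^16 · 3^2 · 3^1 ≡ 2 · 2 · 4 · 2 · 3 = 96.
96 mod 7 = 5, so 3^179 ≡ 5 (mod 7).

5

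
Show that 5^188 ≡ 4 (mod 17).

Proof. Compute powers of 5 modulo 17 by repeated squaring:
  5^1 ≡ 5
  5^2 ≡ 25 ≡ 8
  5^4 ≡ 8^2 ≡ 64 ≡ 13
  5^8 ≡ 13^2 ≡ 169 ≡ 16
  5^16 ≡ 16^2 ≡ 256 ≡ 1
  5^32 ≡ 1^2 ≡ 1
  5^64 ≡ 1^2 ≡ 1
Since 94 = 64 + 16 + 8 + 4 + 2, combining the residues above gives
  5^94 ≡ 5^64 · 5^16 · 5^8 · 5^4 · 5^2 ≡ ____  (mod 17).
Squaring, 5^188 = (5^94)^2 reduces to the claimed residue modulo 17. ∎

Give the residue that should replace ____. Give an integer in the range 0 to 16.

Multiply the listed residues: 1 · 1 · 16 · 13 · 8 = 1 → 16 → 208 → 1664.
Reducing modulo 17: 1664 = 97·17 + 15, so 5^94 ≡ 15.

15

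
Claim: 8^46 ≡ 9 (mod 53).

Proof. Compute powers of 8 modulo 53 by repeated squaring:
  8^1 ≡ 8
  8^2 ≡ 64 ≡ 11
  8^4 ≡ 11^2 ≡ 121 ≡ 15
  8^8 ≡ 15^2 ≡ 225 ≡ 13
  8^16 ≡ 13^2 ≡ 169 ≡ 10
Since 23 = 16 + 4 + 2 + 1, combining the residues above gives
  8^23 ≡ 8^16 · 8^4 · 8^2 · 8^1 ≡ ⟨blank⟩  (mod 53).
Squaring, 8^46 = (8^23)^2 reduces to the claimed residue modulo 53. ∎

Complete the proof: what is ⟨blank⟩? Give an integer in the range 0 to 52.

8^16 · 8^4 · 8^2 · 8^1 ≡ 10 · 15 · 11 · 8 = 13200.
13200 mod 53 = 3, so 8^23 ≡ 3 (mod 53).

3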